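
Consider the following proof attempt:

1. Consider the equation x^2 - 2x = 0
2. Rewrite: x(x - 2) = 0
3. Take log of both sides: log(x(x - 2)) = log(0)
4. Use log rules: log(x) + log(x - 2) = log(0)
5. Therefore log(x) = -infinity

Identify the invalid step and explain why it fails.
Step 3: Take log of both sides: log(x(x - 2)) = log(0)

Step 3 takes the logarithm of both sides, resulting in log(0) on the right side. The logarithm is only defined for positive numbers; log(0) is undefined (approaches negative infinity). This operation is invalid.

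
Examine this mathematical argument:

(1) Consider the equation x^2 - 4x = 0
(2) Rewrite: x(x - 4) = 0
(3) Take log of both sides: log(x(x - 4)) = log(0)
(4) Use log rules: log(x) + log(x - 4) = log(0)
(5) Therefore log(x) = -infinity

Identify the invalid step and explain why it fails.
Step 3: Take log of both sides: log(x(x - 4)) = log(0)

Step 3 takes the logarithm of both sides, resulting in log(0) on the right side. The logarithm is only defined for positive numbers; log(0) is undefined (approaches negative infinity). This operation is invalid.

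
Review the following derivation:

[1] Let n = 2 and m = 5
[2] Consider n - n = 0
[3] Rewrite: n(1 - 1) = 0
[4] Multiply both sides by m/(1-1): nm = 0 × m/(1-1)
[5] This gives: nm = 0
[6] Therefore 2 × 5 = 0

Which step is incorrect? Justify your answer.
Step 4: Multiply both sides by m/(1-1): nm = 0 × m/(1-1)

Step 4 multiplies both sides by m/(1-1). However, 1-1 = 0, so this is multiplication by m/0, which is undefined. We cannot multiply by an undefined expression.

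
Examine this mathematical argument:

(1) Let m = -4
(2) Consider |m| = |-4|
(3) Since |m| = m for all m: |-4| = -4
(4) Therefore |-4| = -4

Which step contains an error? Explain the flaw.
Step 3: Since |m| = m for all m: |-4| = -4

Step 3 incorrectly states that |m| = m for all m. The correct definition is |m| = m when m >= 0, and |m| = -m when m < 0. Since -4 < 0, we have |-4| = -(-4) = 4, not -4.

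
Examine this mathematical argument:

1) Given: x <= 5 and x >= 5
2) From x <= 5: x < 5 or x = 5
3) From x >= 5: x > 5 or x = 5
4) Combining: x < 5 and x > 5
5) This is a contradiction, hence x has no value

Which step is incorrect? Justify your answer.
Step 4: Combining: x < 5 and x > 5

Step 4 incorrectly combines the conditions. From x <= 5 and x >= 5, the intersection is x = 5. The error treats the 'or' cases as 'and' requirements. The correct conclusion is that x = 5 is the unique solution, not that no solution exists.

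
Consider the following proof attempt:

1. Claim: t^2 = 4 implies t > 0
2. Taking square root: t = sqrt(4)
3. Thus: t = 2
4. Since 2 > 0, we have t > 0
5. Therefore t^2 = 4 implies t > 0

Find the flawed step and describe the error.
Step 2: Taking square root: t = sqrt(4)

Step 2 takes the square root and assumes the positive root only. The equation t^2 = 4 actually has two solutions: t = 2 and t = -2. The proof silently assumes t > 0 without justification, then uses this assumption to conclude t > 0, which is circular. The counterexample t = -2 shows the claim is false.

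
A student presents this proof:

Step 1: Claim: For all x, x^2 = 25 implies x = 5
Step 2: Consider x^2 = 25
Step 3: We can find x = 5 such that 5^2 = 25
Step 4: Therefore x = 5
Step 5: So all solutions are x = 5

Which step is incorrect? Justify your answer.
Step 4: Therefore x = 5

Step 4 incorrectly concludes that x = 5 is the only solution. The proof shows that x = 5 is A solution (existence), but does not show it is the ONLY solution (uniqueness). In fact, x = -5 is also a solution since (-5)^2 = 25. Finding one solution doesn't prove there are no others.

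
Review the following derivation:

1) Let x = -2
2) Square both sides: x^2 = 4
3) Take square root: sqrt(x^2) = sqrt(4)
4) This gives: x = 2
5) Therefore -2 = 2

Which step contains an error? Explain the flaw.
Step 4: This gives: x = 2

Step 4 incorrectly states that sqrt(x^2) = x. The correct identity is sqrt(x^2) = |x|. Since x = -2 < 0, we have sqrt(x^2) = |-2| = 2, not x = -2.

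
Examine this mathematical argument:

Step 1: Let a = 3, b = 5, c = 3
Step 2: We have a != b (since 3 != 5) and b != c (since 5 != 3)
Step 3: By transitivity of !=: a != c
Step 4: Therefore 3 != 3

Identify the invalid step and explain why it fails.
Step 3: By transitivity of !=: a != c

Step 3 incorrectly applies transitivity to the '!=' relation. Transitivity states: if a R b and b R c, then a R c. However, '!=' is not transitive. Counterexample: 3 != 5 and 5 != 3, but 3 = 3 (both equal 3). Transitivity holds for relations like <, <=, =, but not for !=.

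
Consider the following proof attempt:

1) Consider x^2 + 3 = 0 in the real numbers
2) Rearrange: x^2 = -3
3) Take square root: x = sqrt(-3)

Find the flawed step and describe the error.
Step 3: Take square root: x = sqrt(-3)

Step 3 takes the square root of -3, which is negative. In the real number system, the square root of a negative number is undefined. The equation x^2 + 3 = 0 has no real solutions. Square roots of negative numbers only exist in the complex numbers.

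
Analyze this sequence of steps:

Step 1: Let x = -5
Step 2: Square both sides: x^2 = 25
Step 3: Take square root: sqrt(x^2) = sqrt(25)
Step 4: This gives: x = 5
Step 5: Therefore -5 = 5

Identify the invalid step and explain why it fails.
Step 4: This gives: x = 5

Step 4 incorrectly states that sqrt(x^2) = x. The correct identity is sqrt(x^2) = |x|. Since x = -5 < 0, we have sqrt(x^2) = |-5| = 5, not x = -5.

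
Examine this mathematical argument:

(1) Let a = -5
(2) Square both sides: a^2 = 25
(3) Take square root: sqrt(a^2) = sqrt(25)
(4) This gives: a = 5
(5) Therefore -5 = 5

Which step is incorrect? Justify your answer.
Step 4: This gives: a = 5

Step 4 incorrectly states that sqrt(a^2) = a. The correct identity is sqrt(a^2) = |a|. Since a = -5 < 0, we have sqrt(a^2) = |-5| = 5, not a = -5.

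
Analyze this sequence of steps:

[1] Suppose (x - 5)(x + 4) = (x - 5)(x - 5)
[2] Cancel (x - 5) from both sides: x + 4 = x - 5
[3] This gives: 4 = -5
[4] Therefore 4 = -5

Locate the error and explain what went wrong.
Step 2: Cancel (x - 5) from both sides: x + 4 = x - 5

Step 2 cancels (x - 5) from both sides. This is only valid if (x - 5) ≠ 0, i.e., x ≠ 5. When x = 5, both sides equal zero regardless of the other factors. The correct approach requires considering x = 5 as a separate case.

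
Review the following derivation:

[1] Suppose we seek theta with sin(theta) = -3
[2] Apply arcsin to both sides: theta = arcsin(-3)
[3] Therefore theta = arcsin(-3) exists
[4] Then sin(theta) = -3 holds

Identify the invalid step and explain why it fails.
Step 2: Apply arcsin to both sides: theta = arcsin(-3)

Step 2 applies arcsin to -3. However, arcsin(x) is only defined for x in [-1, 1] because sin(theta) can only produce values in that range. Since |-3| > 1, arcsin(-3) is undefined. There is no angle whose sine equals -3.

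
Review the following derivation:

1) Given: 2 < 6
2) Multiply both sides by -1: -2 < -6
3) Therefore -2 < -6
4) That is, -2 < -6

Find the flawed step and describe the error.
Step 2: Multiply both sides by -1: -2 < -6

Step 2 multiplies both sides by -1 but fails to reverse the inequality sign. When multiplying (or dividing) an inequality by a negative number, the direction must be reversed. Since 2 < 6, we should get -2 > -6, i.e., -2 > -6.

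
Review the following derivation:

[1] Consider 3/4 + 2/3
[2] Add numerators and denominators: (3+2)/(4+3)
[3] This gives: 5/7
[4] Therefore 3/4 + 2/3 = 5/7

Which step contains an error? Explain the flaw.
Step 2: Add numerators and denominators: (3+2)/(4+3)

Step 2 incorrectly adds fractions by separately adding numerators and denominators. This is wrong. The correct method requires a common denominator: 3/4 + 2/3 = (3×3 + 2×4)/(4×3) = 17/12 = 17/12. The method used gives 5/7, which is different.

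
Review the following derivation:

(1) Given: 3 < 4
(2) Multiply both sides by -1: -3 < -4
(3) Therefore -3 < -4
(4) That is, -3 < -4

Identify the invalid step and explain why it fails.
Step 2: Multiply both sides by -1: -3 < -4

Step 2 multiplies both sides by -1 but fails to reverse the inequality sign. When multiplying (or dividing) an inequality by a negative number, the direction must be reversed. Since 3 < 4, we should get -3 > -4, i.e., -3 > -4.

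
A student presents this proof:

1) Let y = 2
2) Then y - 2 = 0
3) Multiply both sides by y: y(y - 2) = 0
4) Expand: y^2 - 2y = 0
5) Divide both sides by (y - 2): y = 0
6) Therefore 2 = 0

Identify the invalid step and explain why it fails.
Step 5: Divide both sides by (y - 2): y = 0

Step 5 divides both sides by (y - 2). However, since y = 2, we have (y - 2) = 0. Division by zero is undefined, making this step invalid.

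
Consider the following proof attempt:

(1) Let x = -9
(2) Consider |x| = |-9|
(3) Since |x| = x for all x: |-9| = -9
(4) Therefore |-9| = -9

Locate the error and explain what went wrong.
Step 3: Since |x| = x for all x: |-9| = -9

Step 3 incorrectly states that |x| = x for all x. The correct definition is |x| = x when x >= 0, and |x| = -x when x < 0. Since -9 < 0, we have |-9| = -(-9) = 9, not -9.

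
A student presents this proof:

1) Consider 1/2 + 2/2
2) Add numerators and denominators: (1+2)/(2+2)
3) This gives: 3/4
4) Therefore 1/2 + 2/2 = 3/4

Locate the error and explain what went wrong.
Step 2: Add numerators and denominators: (1+2)/(2+2)

Step 2 incorrectly adds fractions by separately adding numerators and denominators. This is wrong. The correct method requires a common denominator: 1/2 + 2/2 = (1×2 + 2×2)/(2×2) = 6/4 = 3/2. The method used gives 3/4, which is different.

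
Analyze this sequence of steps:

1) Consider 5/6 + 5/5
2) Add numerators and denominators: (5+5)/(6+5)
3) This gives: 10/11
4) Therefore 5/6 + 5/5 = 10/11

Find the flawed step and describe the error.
Step 2: Add numerators and denominators: (5+5)/(6+5)

Step 2 incorrectly adds fractions by separately adding numerators and denominators. This is wrong. The correct method requires a common denominator: 5/6 + 5/5 = (5×5 + 5×6)/(6×5) = 55/30 = 11/6. The method used gives 10/11, which is different.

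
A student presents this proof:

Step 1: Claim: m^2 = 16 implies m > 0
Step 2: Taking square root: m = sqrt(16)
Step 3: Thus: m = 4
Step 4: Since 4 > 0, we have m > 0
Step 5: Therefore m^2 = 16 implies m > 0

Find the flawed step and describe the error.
Step 2: Taking square root: m = sqrt(16)

Step 2 takes the square root and assumes the positive root only. The equation m^2 = 16 actually has two solutions: m = 4 and m = -4. The proof silently assumes m > 0 without justification, then uses this assumption to conclude m > 0, which is circular. The counterexample m = -4 shows the claim is false.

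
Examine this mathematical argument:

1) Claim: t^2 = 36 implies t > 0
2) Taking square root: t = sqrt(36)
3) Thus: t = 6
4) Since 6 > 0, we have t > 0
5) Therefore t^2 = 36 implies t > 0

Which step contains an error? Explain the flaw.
Step 2: Taking square root: t = sqrt(36)

Step 2 takes the square root and assumes the positive root only. The equation t^2 = 36 actually has two solutions: t = 6 and t = -6. The proof silently assumes t > 0 without justification, then uses this assumption to conclude t > 0, which is circular. The counterexample t = -6 shows the claim is false.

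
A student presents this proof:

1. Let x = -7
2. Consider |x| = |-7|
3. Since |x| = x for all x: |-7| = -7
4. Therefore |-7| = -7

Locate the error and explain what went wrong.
Step 3: Since |x| = x for all x: |-7| = -7

Step 3 incorrectly states that |x| = x for all x. The correct definition is |x| = x when x >= 0, and |x| = -x when x < 0. Since -7 < 0, we have |-7| = -(-7) = 7, not -7.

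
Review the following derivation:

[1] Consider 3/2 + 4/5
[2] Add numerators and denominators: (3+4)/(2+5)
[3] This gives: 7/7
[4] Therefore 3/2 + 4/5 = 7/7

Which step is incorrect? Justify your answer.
Step 2: Add numerators and denominators: (3+4)/(2+5)

Step 2 incorrectly adds fractions by separately adding numerators and denominators. This is wrong. The correct method requires a common denominator: 3/2 + 4/5 = (3×5 + 4×2)/(2×5) = 23/10 = 23/10. The method used gives 7/7, which is different.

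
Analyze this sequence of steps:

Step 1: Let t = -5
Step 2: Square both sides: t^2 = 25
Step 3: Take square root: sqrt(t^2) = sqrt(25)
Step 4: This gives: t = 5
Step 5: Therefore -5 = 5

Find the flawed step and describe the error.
Step 4: This gives: t = 5

Step 4 incorrectly states that sqrt(t^2) = t. The correct identity is sqrt(t^2) = |t|. Since t = -5 < 0, we have sqrt(t^2) = |-5| = 5, not t = -5.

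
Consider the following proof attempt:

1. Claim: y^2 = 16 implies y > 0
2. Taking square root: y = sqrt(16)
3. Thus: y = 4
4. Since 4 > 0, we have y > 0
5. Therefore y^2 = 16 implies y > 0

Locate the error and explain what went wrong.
Step 2: Taking square root: y = sqrt(16)

Step 2 takes the square root and assumes the positive root only. The equation y^2 = 16 actually has two solutions: y = 4 and y = -4. The proof silently assumes y > 0 without justification, then uses this assumption to conclude y > 0, which is circular. The counterexample y = -4 shows the claim is false.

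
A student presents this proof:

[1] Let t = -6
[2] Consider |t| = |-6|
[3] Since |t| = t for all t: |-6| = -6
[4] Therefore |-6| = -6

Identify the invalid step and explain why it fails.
Step 3: Since |t| = t for all t: |-6| = -6

Step 3 incorrectly states that |t| = t for all t. The correct definition is |t| = t when t >= 0, and |t| = -t when t < 0. Since -6 < 0, we have |-6| = -(-6) = 6, not -6.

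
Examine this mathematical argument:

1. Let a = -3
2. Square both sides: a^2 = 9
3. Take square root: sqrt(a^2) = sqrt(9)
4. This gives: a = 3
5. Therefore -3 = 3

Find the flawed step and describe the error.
Step 4: This gives: a = 3

Step 4 incorrectly states that sqrt(a^2) = a. The correct identity is sqrt(a^2) = |a|. Since a = -3 < 0, we have sqrt(a^2) = |-3| = 3, not a = -3.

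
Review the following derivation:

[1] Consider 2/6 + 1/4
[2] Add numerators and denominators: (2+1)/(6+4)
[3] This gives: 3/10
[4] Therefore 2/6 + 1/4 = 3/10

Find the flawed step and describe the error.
Step 2: Add numerators and denominators: (2+1)/(6+4)

Step 2 incorrectly adds fractions by separately adding numerators and denominators. This is wrong. The correct method requires a common denominator: 2/6 + 1/4 = (2×4 + 1×6)/(6×4) = 14/24 = 7/12. The method used gives 3/10, which is different.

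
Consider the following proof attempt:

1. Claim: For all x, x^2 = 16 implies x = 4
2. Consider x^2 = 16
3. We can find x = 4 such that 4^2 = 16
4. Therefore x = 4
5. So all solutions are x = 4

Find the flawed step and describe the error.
Step 4: Therefore x = 4

Step 4 incorrectly concludes that x = 4 is the only solution. The proof shows that x = 4 is A solution (existence), but does not show it is the ONLY solution (uniqueness). In fact, x = -4 is also a solution since (-4)^2 = 16. Finding one solution doesn't prove there are no others.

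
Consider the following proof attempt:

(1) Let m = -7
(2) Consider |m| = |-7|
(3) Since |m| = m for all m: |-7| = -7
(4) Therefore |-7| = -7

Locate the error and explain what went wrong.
Step 3: Since |m| = m for all m: |-7| = -7

Step 3 incorrectly states that |m| = m for all m. The correct definition is |m| = m when m >= 0, and |m| = -m when m < 0. Since -7 < 0, we have |-7| = -(-7) = 7, not -7.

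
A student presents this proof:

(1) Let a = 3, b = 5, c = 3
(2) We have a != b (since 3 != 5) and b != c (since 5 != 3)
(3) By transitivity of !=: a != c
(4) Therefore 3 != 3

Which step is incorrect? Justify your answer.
Step 3: By transitivity of !=: a != c

Step 3 incorrectly applies transitivity to the '!=' relation. Transitivity states: if a R b and b R c, then a R c. However, '!=' is not transitive. Counterexample: 3 != 5 and 5 != 3, but 3 = 3 (both equal 3). Transitivity holds for relations like <, <=, =, but not for !=.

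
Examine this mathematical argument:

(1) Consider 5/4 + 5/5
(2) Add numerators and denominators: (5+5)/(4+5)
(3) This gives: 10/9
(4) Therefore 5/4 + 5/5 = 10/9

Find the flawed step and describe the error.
Step 2: Add numerators and denominators: (5+5)/(4+5)

Step 2 incorrectly adds fractions by separately adding numerators and denominators. This is wrong. The correct method requires a common denominator: 5/4 + 5/5 = (5×5 + 5×4)/(4×5) = 45/20 = 9/4. The method used gives 10/9, which is different.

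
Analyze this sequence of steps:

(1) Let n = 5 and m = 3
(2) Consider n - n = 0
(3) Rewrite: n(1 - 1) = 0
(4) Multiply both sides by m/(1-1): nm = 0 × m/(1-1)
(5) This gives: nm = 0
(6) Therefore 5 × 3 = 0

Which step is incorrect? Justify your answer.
Step 4: Multiply both sides by m/(1-1): nm = 0 × m/(1-1)

Step 4 multiplies both sides by m/(1-1). However, 1-1 = 0, so this is multiplication by m/0, which is undefined. We cannot multiply by an undefined expression.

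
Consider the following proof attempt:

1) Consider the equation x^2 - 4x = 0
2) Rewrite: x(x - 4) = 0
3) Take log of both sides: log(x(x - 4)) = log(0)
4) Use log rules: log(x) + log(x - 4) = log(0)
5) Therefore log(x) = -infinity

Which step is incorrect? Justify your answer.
Step 3: Take log of both sides: log(x(x - 4)) = log(0)

Step 3 takes the logarithm of both sides, resulting in log(0) on the right side. The logarithm is only defined for positive numbers; log(0) is undefined (approaches negative infinity). This operation is invalid.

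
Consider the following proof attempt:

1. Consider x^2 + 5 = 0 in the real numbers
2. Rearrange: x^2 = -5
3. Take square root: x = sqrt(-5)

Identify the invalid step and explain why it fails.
Step 3: Take square root: x = sqrt(-5)

Step 3 takes the square root of -5, which is negative. In the real number system, the square root of a negative number is undefined. The equation x^2 + 5 = 0 has no real solutions. Square roots of negative numbers only exist in the complex numbers.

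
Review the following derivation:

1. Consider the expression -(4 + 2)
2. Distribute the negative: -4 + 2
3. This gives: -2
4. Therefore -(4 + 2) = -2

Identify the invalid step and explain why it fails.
Step 2: Distribute the negative: -4 + 2

Step 2 incorrectly distributes the negative sign. The correct distribution is -(4 + 2) = -4 - 2 = -6. The negative must be applied to both terms, not just the first. The error treats -(4 + 2) as -4 + 2, which equals -2 instead of -6.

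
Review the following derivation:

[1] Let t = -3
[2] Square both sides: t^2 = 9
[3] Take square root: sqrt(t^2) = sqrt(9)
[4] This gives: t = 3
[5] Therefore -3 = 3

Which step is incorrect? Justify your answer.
Step 4: This gives: t = 3

Step 4 incorrectly states that sqrt(t^2) = t. The correct identity is sqrt(t^2) = |t|. Since t = -3 < 0, we have sqrt(t^2) = |-3| = 3, not t = -3.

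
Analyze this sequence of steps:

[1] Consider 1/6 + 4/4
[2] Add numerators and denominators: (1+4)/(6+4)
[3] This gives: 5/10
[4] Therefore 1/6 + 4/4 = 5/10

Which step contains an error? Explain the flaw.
Step 2: Add numerators and denominators: (1+4)/(6+4)

Step 2 incorrectly adds fractions by separately adding numerators and denominators. This is wrong. The correct method requires a common denominator: 1/6 + 4/4 = (1×4 + 4×6)/(6×4) = 28/24 = 7/6. The method used gives 5/10, which is different.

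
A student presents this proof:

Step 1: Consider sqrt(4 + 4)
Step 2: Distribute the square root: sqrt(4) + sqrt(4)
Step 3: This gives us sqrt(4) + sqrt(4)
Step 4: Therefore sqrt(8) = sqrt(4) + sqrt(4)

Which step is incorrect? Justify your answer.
Step 2: Distribute the square root: sqrt(4) + sqrt(4)

Step 2 incorrectly 'distributes' the square root over addition. The square root function does not distribute: sqrt(a + b) ≠ sqrt(a) + sqrt(b). In fact, sqrt(4 + 4) = sqrt(8) ≈ 2.8284, while sqrt(4) + sqrt(4) ≈ 4.0000.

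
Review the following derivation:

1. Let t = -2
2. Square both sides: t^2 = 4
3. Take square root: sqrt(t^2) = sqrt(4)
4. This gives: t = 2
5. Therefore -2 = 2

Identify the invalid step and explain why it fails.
Step 4: This gives: t = 2

Step 4 incorrectly states that sqrt(t^2) = t. The correct identity is sqrt(t^2) = |t|. Since t = -2 < 0, we have sqrt(t^2) = |-2| = 2, not t = -2.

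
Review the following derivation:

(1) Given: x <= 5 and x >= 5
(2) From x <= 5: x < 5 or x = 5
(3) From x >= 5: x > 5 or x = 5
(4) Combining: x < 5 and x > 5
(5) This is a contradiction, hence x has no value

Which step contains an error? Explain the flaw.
Step 4: Combining: x < 5 and x > 5

Step 4 incorrectly combines the conditions. From x <= 5 and x >= 5, the intersection is x = 5. The error treats the 'or' cases as 'and' requirements. The correct conclusion is that x = 5 is the unique solution, not that no solution exists.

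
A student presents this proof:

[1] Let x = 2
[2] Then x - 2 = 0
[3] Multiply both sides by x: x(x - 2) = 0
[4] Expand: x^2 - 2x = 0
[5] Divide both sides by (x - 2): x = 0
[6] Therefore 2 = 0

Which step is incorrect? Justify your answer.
Step 5: Divide both sides by (x - 2): x = 0

Step 5 divides both sides by (x - 2). However, since x = 2, we have (x - 2) = 0. Division by zero is undefined, making this step invalid.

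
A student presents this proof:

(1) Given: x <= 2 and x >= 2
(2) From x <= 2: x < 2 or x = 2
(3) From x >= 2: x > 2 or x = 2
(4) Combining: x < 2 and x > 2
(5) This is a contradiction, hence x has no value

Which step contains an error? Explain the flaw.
Step 4: Combining: x < 2 and x > 2

Step 4 incorrectly combines the conditions. From x <= 2 and x >= 2, the intersection is x = 2. The error treats the 'or' cases as 'and' requirements. The correct conclusion is that x = 2 is the unique solution, not that no solution exists.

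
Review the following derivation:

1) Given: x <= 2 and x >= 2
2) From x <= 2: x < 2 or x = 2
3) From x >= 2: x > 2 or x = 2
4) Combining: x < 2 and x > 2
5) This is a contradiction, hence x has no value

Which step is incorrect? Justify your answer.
Step 4: Combining: x < 2 and x > 2

Step 4 incorrectly combines the conditions. From x <= 2 and x >= 2, the intersection is x = 2. The error treats the 'or' cases as 'and' requirements. The correct conclusion is that x = 2 is the unique solution, not that no solution exists.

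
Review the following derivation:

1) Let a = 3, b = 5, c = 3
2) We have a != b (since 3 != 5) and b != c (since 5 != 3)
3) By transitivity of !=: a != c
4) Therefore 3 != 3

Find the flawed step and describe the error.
Step 3: By transitivity of !=: a != c

Step 3 incorrectly applies transitivity to the '!=' relation. Transitivity states: if a R b and b R c, then a R c. However, '!=' is not transitive. Counterexample: 3 != 5 and 5 != 3, but 3 = 3 (both equal 3). Transitivity holds for relations like <, <=, =, but not for !=.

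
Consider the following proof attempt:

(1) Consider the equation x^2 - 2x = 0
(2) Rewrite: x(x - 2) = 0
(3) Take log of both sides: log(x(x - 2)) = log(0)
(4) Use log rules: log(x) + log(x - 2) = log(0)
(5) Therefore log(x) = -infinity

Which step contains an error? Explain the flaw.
Step 3: Take log of both sides: log(x(x - 2)) = log(0)

Step 3 takes the logarithm of both sides, resulting in log(0) on the right side. The logarithm is only defined for positive numbers; log(0) is undefined (approaches negative infinity). This operation is invalid.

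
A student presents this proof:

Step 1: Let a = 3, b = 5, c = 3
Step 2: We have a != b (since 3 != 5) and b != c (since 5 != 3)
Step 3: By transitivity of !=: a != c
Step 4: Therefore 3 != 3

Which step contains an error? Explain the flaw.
Step 3: By transitivity of !=: a != c

Step 3 incorrectly applies transitivity to the '!=' relation. Transitivity states: if a R b and b R c, then a R c. However, '!=' is not transitive. Counterexample: 3 != 5 and 5 != 3, but 3 = 3 (both equal 3). Transitivity holds for relations like <, <=, =, but not for !=.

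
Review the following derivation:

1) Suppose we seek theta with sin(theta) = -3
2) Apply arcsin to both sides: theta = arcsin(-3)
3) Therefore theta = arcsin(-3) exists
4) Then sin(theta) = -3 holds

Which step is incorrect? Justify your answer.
Step 2: Apply arcsin to both sides: theta = arcsin(-3)

Step 2 applies arcsin to -3. However, arcsin(x) is only defined for x in [-1, 1] because sin(theta) can only produce values in that range. Since |-3| > 1, arcsin(-3) is undefined. There is no angle whose sine equals -3.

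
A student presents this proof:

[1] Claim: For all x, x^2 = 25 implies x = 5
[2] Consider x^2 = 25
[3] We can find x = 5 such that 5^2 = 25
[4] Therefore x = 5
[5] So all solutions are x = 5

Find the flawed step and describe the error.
Step 4: Therefore x = 5

Step 4 incorrectly concludes that x = 5 is the only solution. The proof shows that x = 5 is A solution (existence), but does not show it is the ONLY solution (uniqueness). In fact, x = -5 is also a solution since (-5)^2 = 25. Finding one solution doesn't prove there are no others.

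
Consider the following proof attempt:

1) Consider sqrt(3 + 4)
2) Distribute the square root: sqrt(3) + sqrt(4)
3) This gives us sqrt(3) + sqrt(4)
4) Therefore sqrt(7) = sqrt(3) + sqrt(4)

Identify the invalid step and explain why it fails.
Step 2: Distribute the square root: sqrt(3) + sqrt(4)

Step 2 incorrectly 'distributes' the square root over addition. The square root function does not distribute: sqrt(a + b) ≠ sqrt(a) + sqrt(b). In fact, sqrt(3 + 4) = sqrt(7) ≈ 2.6458, while sqrt(3) + sqrt(4) ≈ 3.7321.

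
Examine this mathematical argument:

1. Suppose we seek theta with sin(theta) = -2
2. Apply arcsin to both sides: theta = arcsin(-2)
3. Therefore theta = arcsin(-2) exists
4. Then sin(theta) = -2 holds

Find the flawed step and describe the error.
Step 2: Apply arcsin to both sides: theta = arcsin(-2)

Step 2 applies arcsin to -2. However, arcsin(x) is only defined for x in [-1, 1] because sin(theta) can only produce values in that range. Since |-2| > 1, arcsin(-2) is undefined. There is no angle whose sine equals -2.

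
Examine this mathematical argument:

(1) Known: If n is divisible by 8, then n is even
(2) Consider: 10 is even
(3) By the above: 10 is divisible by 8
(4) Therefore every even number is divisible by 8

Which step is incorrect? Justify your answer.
Step 3: By the above: 10 is divisible by 8

Step 3 commits the fallacy of affirming the consequent. The known fact 'divisible by 8 → even' does NOT imply 'even → divisible by 8'. That would be the converse, which is false. For example, 10 is even but 10 ÷ 8 = 1.25, which is not an integer.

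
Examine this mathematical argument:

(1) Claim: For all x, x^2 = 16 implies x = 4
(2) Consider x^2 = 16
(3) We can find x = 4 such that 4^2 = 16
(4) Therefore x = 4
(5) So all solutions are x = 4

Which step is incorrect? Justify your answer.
Step 4: Therefore x = 4

Step 4 incorrectly concludes that x = 4 is the only solution. The proof shows that x = 4 is A solution (existence), but does not show it is the ONLY solution (uniqueness). In fact, x = -4 is also a solution since (-4)^2 = 16. Finding one solution doesn't prove there are no others.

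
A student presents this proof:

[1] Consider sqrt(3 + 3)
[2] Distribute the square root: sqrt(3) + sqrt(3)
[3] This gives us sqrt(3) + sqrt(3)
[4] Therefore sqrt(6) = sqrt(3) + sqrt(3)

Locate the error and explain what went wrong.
Step 2: Distribute the square root: sqrt(3) + sqrt(3)

Step 2 incorrectly 'distributes' the square root over addition. The square root function does not distribute: sqrt(a + b) ≠ sqrt(a) + sqrt(b). In fact, sqrt(3 + 3) = sqrt(6) ≈ 2.4495, while sqrt(3) + sqrt(3) ≈ 3.4641.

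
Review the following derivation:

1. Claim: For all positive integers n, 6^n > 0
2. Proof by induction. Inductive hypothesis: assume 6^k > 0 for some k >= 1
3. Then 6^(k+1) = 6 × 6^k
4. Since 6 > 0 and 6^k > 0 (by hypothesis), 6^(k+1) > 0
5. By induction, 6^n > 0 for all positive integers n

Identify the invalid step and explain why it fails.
Step 5: By induction, 6^n > 0 for all positive integers n

Step 5 concludes the proof by induction, but no base case was ever established. A valid induction proof requires: (1) a base case proving 6^1 > 0, and (2) an inductive step showing IF 6^k > 0 THEN 6^(k+1) > 0. Steps 2-4 correctly establish the inductive step, but without the base case the conclusion in step 5 does not follow.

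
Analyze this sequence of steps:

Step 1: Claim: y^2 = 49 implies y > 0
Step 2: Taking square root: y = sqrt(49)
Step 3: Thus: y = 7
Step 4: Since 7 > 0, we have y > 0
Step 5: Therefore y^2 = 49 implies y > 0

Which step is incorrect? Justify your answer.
Step 2: Taking square root: y = sqrt(49)

Step 2 takes the square root and assumes the positive root only. The equation y^2 = 49 actually has two solutions: y = 7 and y = -7. The proof silently assumes y > 0 without justification, then uses this assumption to conclude y > 0, which is circular. The counterexample y = -7 shows the claim is false.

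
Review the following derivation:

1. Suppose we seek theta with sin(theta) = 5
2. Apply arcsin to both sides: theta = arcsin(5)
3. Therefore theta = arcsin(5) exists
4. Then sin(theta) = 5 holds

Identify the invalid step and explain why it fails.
Step 2: Apply arcsin to both sides: theta = arcsin(5)

Step 2 applies arcsin to 5. However, arcsin(x) is only defined for x in [-1, 1] because sin(theta) can only produce values in that range. Since |5| > 1, arcsin(5) is undefined. There is no angle whose sine equals 5.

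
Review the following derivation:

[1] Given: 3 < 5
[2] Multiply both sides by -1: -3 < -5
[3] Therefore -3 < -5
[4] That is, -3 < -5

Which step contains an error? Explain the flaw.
Step 2: Multiply both sides by -1: -3 < -5

Step 2 multiplies both sides by -1 but fails to reverse the inequality sign. When multiplying (or dividing) an inequality by a negative number, the direction must be reversed. Since 3 < 5, we should get -3 > -5, i.e., -3 > -5.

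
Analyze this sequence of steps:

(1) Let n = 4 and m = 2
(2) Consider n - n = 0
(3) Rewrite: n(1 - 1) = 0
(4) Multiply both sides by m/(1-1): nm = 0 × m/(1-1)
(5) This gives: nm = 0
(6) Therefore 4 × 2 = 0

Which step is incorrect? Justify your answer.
Step 4: Multiply both sides by m/(1-1): nm = 0 × m/(1-1)

Step 4 multiplies both sides by m/(1-1). However, 1-1 = 0, so this is multiplication by m/0, which is undefined. We cannot multiply by an undefined expression.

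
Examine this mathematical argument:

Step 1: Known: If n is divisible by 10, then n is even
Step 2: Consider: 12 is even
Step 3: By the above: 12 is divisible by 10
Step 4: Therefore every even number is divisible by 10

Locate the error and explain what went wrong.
Step 3: By the above: 12 is divisible by 10

Step 3 commits the fallacy of affirming the consequent. The known fact 'divisible by 10 → even' does NOT imply 'even → divisible by 10'. That would be the converse, which is false. For example, 12 is even but 12 ÷ 10 = 1.20, which is not an integer.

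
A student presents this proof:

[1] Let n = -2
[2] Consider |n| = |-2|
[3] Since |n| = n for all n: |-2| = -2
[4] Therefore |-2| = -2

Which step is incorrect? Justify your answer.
Step 3: Since |n| = n for all n: |-2| = -2

Step 3 incorrectly states that |n| = n for all n. The correct definition is |n| = n when n >= 0, and |n| = -n when n < 0. Since -2 < 0, we have |-2| = -(-2) = 2, not -2.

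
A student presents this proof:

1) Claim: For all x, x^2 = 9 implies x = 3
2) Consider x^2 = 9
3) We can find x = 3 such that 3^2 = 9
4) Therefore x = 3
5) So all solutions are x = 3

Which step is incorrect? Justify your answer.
Step 4: Therefore x = 3

Step 4 incorrectly concludes that x = 3 is the only solution. The proof shows that x = 3 is A solution (existence), but does not show it is the ONLY solution (uniqueness). In fact, x = -3 is also a solution since (-3)^2 = 9. Finding one solution doesn't prove there are no others.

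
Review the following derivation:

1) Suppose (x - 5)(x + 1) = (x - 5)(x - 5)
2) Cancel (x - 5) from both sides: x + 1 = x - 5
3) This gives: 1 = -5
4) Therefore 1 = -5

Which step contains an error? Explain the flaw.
Step 2: Cancel (x - 5) from both sides: x + 1 = x - 5

Step 2 cancels (x - 5) from both sides. This is only valid if (x - 5) ≠ 0, i.e., x ≠ 5. When x = 5, both sides equal zero regardless of the other factors. The correct approach requires considering x = 5 as a separate case.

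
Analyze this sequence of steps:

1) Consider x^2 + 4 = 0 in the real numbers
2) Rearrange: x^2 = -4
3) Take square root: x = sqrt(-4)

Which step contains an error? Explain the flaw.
Step 3: Take square root: x = sqrt(-4)

Step 3 takes the square root of -4, which is negative. In the real number system, the square root of a negative number is undefined. The equation x^2 + 4 = 0 has no real solutions. Square roots of negative numbers only exist in the complex numbers.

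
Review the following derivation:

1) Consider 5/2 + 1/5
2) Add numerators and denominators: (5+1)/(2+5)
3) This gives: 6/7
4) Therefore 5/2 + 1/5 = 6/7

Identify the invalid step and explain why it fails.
Step 2: Add numerators and denominators: (5+1)/(2+5)

Step 2 incorrectly adds fractions by separately adding numerators and denominators. This is wrong. The correct method requires a common denominator: 5/2 + 1/5 = (5×5 + 1×2)/(2×5) = 27/10 = 27/10. The method used gives 6/7, which is different.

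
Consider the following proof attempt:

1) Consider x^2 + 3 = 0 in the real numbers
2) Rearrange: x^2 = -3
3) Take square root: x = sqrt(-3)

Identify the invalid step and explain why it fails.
Step 3: Take square root: x = sqrt(-3)

Step 3 takes the square root of -3, which is negative. In the real number system, the square root of a negative number is undefined. The equation x^2 + 3 = 0 has no real solutions. Square roots of negative numbers only exist in the complex numbers.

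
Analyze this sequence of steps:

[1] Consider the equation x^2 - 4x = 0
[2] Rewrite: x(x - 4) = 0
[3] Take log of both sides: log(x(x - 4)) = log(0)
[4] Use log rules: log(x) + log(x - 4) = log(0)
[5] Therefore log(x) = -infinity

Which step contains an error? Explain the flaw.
Step 3: Take log of both sides: log(x(x - 4)) = log(0)

Step 3 takes the logarithm of both sides, resulting in log(0) on the right side. The logarithm is only defined for positive numbers; log(0) is undefined (approaches negative infinity). This operation is invalid.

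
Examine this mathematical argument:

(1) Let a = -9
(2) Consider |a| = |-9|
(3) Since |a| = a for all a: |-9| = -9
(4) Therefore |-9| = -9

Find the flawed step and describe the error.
Step 3: Since |a| = a for all a: |-9| = -9

Step 3 incorrectly states that |a| = a for all a. The correct definition is |a| = a when a >= 0, and |a| = -a when a < 0. Since -9 < 0, we have |-9| = -(-9) = 9, not -9.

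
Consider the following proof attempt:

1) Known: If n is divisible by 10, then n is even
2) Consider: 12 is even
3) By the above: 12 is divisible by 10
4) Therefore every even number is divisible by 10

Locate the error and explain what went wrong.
Step 3: By the above: 12 is divisible by 10

Step 3 commits the fallacy of affirming the consequent. The known fact 'divisible by 10 → even' does NOT imply 'even → divisible by 10'. That would be the converse, which is false. For example, 12 is even but 12 ÷ 10 = 1.20, which is not an integer.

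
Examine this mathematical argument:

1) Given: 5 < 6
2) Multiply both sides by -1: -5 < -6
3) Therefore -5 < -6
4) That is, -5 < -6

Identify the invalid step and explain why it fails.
Step 2: Multiply both sides by -1: -5 < -6

Step 2 multiplies both sides by -1 but fails to reverse the inequality sign. When multiplying (or dividing) an inequality by a negative number, the direction must be reversed. Since 5 < 6, we should get -5 > -6, i.e., -5 > -6.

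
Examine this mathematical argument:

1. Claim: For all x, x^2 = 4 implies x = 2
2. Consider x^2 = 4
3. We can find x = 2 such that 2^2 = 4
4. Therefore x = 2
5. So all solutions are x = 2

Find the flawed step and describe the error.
Step 4: Therefore x = 2

Step 4 incorrectly concludes that x = 2 is the only solution. The proof shows that x = 2 is A solution (existence), but does not show it is the ONLY solution (uniqueness). In fact, x = -2 is also a solution since (-2)^2 = 4. Finding one solution doesn't prove there are no others.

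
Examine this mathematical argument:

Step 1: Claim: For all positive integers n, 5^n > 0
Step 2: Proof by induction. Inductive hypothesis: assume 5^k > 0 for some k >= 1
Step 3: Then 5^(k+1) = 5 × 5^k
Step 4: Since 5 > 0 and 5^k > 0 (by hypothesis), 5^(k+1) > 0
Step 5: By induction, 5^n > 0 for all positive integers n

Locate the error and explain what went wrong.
Step 5: By induction, 5^n > 0 for all positive integers n

Step 5 concludes the proof by induction, but no base case was ever established. A valid induction proof requires: (1) a base case proving 5^1 > 0, and (2) an inductive step showing IF 5^k > 0 THEN 5^(k+1) > 0. Steps 2-4 correctly establish the inductive step, but without the base case the conclusion in step 5 does not follow.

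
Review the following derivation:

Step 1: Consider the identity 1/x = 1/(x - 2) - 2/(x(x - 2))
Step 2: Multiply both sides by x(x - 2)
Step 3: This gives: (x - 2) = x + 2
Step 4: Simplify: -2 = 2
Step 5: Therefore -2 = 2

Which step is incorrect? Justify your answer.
Step 3: This gives: (x - 2) = x + 2

Step 3 makes a sign error when clearing denominators. Multiplying -2/(x(x - 2)) by x(x - 2) gives -2, not +2. The correct result is (x - 2) = x - 2, which is trivially true, not (x - 2) = x + 2. (Step 1 is a valid identity: 1/(x - 2) - 2/(x(x - 2)) = (x - 2)/(x(x - 2)) = 1/x.)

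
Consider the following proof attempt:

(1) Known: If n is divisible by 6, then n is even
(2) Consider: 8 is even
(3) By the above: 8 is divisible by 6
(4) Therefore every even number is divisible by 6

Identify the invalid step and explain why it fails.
Step 3: By the above: 8 is divisible by 6

Step 3 commits the fallacy of affirming the consequent. The known fact 'divisible by 6 → even' does NOT imply 'even → divisible by 6'. That would be the converse, which is false. For example, 8 is even but 8 ÷ 6 = 1.33, which is not an integer.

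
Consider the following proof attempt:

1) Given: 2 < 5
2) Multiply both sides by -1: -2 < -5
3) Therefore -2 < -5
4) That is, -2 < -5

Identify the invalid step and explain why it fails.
Step 2: Multiply both sides by -1: -2 < -5

Step 2 multiplies both sides by -1 but fails to reverse the inequality sign. When multiplying (or dividing) an inequality by a negative number, the direction must be reversed. Since 2 < 5, we should get -2 > -5, i.e., -2 > -5.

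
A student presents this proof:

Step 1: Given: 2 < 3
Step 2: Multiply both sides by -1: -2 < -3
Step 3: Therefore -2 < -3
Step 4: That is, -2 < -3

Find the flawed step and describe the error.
Step 2: Multiply both sides by -1: -2 < -3

Step 2 multiplies both sides by -1 but fails to reverse the inequality sign. When multiplying (or dividing) an inequality by a negative number, the direction must be reversed. Since 2 < 3, we should get -2 > -3, i.e., -2 > -3.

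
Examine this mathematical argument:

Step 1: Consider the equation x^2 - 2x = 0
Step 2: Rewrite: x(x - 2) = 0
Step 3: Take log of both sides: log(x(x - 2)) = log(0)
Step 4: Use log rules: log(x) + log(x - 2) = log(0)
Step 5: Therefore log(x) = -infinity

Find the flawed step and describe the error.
Step 3: Take log of both sides: log(x(x - 2)) = log(0)

Step 3 takes the logarithm of both sides, resulting in log(0) on the right side. The logarithm is only defined for positive numbers; log(0) is undefined (approaches negative infinity). This operation is invalid.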